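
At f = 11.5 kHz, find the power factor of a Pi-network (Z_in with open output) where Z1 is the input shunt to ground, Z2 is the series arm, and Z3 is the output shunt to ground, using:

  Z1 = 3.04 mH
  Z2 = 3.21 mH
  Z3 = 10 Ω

Step 1 — Angular frequency: ω = 2π·f = 2π·1.15e+04 = 7.226e+04 rad/s.
Step 2 — Component impedances:
  Z1: Z = jωL = j·7.226e+04·0.00304 = 0 + j219.7 Ω
  Z2: Z = jωL = j·7.226e+04·0.00321 = 0 + j231.9 Ω
  Z3: Z = R = 10 Ω
Step 3 — With open output, the series arm Z2 and the output shunt Z3 appear in series to ground: Z2 + Z3 = 10 + j231.9 Ω.
Step 4 — Parallel with input shunt Z1: Z_in = Z1 || (Z2 + Z3) = 2.365 + j112.9 Ω = 112.9∠88.8° Ω.
Step 5 — Power factor: PF = cos(φ) = Re(Z)/|Z| = 2.365/112.9 = 0.02095.
Step 6 — Type: Im(Z) = 112.9 ⇒ lagging (phase φ = 88.8°).

PF = 0.02095 (lagging, φ = 88.8°)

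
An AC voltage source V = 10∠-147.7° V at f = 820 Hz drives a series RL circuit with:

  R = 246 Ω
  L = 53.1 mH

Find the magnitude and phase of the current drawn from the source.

Step 1 — Angular frequency: ω = 2π·f = 2π·820 = 5152 rad/s.
Step 2 — Component impedances:
  R: Z = R = 246 Ω
  L: Z = jωL = j·5152·0.0531 = 0 + j273.6 Ω
Step 3 — Series combination: Z_total = R + L = 246 + j273.6 Ω = 367.9∠48.0° Ω.
Step 4 — Source phasor: V = 10∠-147.7° V = -8.453 - j5.344 V.
Step 5 — Ohm's law: I = V / Z_total = (-8.453 - j5.344) / (246 + j273.6) = -0.02616 + j0.007373 A.
Step 6 — Convert to polar: |I| = 0.02718 A, ∠I = 164.3°.

I = 0.02718∠164.3° A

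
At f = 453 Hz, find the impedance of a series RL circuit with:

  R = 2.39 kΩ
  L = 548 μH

Step 1 — Angular frequency: ω = 2π·f = 2π·453 = 2846 rad/s.
Step 2 — Component impedances:
  R: Z = R = 2390 Ω
  L: Z = jωL = j·2846·0.000548 = 0 + j1.56 Ω
Step 3 — Series combination: Z_total = R + L = 2390 + j1.56 Ω = 2390∠0.0° Ω.

Z = 2390 + j1.56 Ω = 2390∠0.0° Ω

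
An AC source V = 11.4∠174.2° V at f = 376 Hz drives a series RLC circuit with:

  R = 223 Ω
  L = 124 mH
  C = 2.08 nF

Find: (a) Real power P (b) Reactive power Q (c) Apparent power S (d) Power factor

Step 1 — Angular frequency: ω = 2π·f = 2π·376 = 2362 rad/s.
Step 2 — Component impedances:
  R: Z = R = 223 Ω
  L: Z = jωL = j·2362·0.124 = 0 + j292.9 Ω
  C: Z = 1/(jωC) = -j/(ω·C) = 0 - j2.035e+05 Ω
Step 3 — Series combination: Z_total = R + L + C = 223 - j2.032e+05 Ω = 2.032e+05∠-89.9° Ω.
Step 4 — Source phasor: V = 11.4∠174.2° V = -11.34 + j1.152 V.
Step 5 — Current: I = V / Z = -5.73e-06 - j5.581e-05 A = 5.61e-05∠-95.9° A.
Step 6 — Complex power: S = V·I* = 7.018e-07 - j0.0006395 VA.
Step 7 — Real power: P = Re(S) = 7.018e-07 W.
Step 8 — Reactive power: Q = Im(S) = -0.0006395 VAR.
Step 9 — Apparent power: |S| = 0.0006395 VA.
Step 10 — Power factor: PF = P/|S| = 0.001097 (leading).

(a) P = 7.018e-07 W  (b) Q = -0.0006395 VAR  (c) S = 0.0006395 VA  (d) PF = 0.001097 (leading)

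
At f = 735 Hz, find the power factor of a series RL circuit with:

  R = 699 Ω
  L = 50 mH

Step 1 — Angular frequency: ω = 2π·f = 2π·735 = 4618 rad/s.
Step 2 — Component impedances:
  R: Z = R = 699 Ω
  L: Z = jωL = j·4618·0.05 = 0 + j230.9 Ω
Step 3 — Series combination: Z_total = R + L = 699 + j230.9 Ω = 736.2∠18.3° Ω.
Step 4 — Power factor: PF = cos(φ) = Re(Z)/|Z| = 699/736.2 = 0.9495.
Step 5 — Type: Im(Z) = 230.9 ⇒ lagging (phase φ = 18.3°).

PF = 0.9495 (lagging, φ = 18.3°)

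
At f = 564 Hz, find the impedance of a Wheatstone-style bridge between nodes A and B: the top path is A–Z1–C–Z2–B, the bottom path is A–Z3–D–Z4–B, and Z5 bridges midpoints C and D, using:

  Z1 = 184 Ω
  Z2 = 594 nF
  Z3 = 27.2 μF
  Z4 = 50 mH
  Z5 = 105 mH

Step 1 — Angular frequency: ω = 2π·f = 2π·564 = 3544 rad/s.
Step 2 — Component impedances:
  Z1: Z = R = 184 Ω
  Z2: Z = 1/(jωC) = -j/(ω·C) = 0 - j475.1 Ω
  Z3: Z = 1/(jωC) = -j/(ω·C) = 0 - j10.37 Ω
  Z4: Z = jωL = j·3544·0.05 = 0 + j177.2 Ω
  Z5: Z = jωL = j·3544·0.105 = 0 + j372.1 Ω
Step 3 — Bridge requires nodal analysis (the Z5 bridge couples midpoints C and D, so the two paths cannot be reduced to a simple series/parallel combination). Setting node B to ground and injecting 1 A at node A, the 3-node admittance system at A, C, D solves to V_A = Z_AB = 61.79 + j248.8 Ω = 256.4∠76.1° Ω.

Z = 61.79 + j248.8 Ω = 256.4∠76.1° Ω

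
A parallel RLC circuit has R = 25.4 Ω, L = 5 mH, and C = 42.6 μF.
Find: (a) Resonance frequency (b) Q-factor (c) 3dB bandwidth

Step 1 — Resonance: ω₀ = 1/√(LC) = 1/√(0.005·4.26e-05) = 2167 rad/s.
Step 2 — f₀ = ω₀/(2π) = 344.9 Hz.
Step 3 — Parallel Q: Q = R/(ω₀L) = 25.4/(2167·0.005) = 2.345.
Step 4 — Bandwidth: Δω = ω₀/Q = 924.2 rad/s; BW = Δω/(2π) = 147.1 Hz.

(a) f₀ = 344.9 Hz  (b) Q = 2.345  (c) BW = 147.1 Hz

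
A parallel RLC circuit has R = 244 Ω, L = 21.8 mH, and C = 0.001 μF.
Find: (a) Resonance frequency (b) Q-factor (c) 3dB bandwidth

Step 1 — Resonance: ω₀ = 1/√(LC) = 1/√(0.0218·1e-09) = 2.142e+05 rad/s.
Step 2 — f₀ = ω₀/(2π) = 3.409e+04 Hz.
Step 3 — Parallel Q: Q = R/(ω₀L) = 244/(2.142e+05·0.0218) = 0.05226.
Step 4 — Bandwidth: Δω = ω₀/Q = 4.098e+06 rad/s; BW = Δω/(2π) = 6.523e+05 Hz.

(a) f₀ = 3.409e+04 Hz  (b) Q = 0.05226  (c) BW = 6.523e+05 Hz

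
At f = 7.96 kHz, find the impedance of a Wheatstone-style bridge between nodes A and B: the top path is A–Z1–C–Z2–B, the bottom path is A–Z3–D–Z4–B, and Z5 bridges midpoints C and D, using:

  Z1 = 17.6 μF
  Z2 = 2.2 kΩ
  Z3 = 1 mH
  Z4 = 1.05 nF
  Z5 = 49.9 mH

Step 1 — Angular frequency: ω = 2π·f = 2π·7960 = 5.001e+04 rad/s.
Step 2 — Component impedances:
  Z1: Z = 1/(jωC) = -j/(ω·C) = 0 - j1.136 Ω
  Z2: Z = R = 2200 Ω
  Z3: Z = jωL = j·5.001e+04·0.001 = 0 + j50.01 Ω
  Z4: Z = 1/(jωC) = -j/(ω·C) = 0 - j1.904e+04 Ω
  Z5: Z = jωL = j·5.001e+04·0.0499 = 0 + j2496 Ω
Step 3 — Bridge requires nodal analysis (the Z5 bridge couples midpoints C and D, so the two paths cannot be reduced to a simple series/parallel combination). Setting node B to ground and injecting 1 A at node A, the 3-node admittance system at A, C, D solves to V_A = Z_AB = 2171 - j252.5 Ω = 2185∠-6.6° Ω.

Z = 2171 - j252.5 Ω = 2185∠-6.6° Ω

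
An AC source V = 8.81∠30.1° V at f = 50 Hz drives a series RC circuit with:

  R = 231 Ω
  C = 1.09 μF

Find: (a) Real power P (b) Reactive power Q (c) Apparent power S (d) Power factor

Step 1 — Angular frequency: ω = 2π·f = 2π·50 = 314.2 rad/s.
Step 2 — Component impedances:
  R: Z = R = 231 Ω
  C: Z = 1/(jωC) = -j/(ω·C) = 0 - j2920 Ω
Step 3 — Series combination: Z_total = R + C = 231 - j2920 Ω = 2929∠-85.5° Ω.
Step 4 — Source phasor: V = 8.81∠30.1° V = 7.622 + j4.418 V.
Step 5 — Current: I = V / Z = -0.001298 + j0.002713 A = 0.003007∠115.6° A.
Step 6 — Complex power: S = V·I* = 0.002089 - j0.02641 VA.
Step 7 — Real power: P = Re(S) = 0.002089 W.
Step 8 — Reactive power: Q = Im(S) = -0.02641 VAR.
Step 9 — Apparent power: |S| = 0.0265 VA.
Step 10 — Power factor: PF = P/|S| = 0.07886 (leading).

(a) P = 0.002089 W  (b) Q = -0.02641 VAR  (c) S = 0.0265 VA  (d) PF = 0.07886 (leading)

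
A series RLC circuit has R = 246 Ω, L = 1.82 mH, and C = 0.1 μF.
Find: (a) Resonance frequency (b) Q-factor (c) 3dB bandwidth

Step 1 — Resonance condition Im(Z)=0 gives ω₀ = 1/√(LC).
Step 2 — ω₀ = 1/√(0.00182·1e-07) = 7.412e+04 rad/s.
Step 3 — f₀ = ω₀/(2π) = 1.18e+04 Hz.
Step 4 — Series Q: Q = ω₀L/R = 7.412e+04·0.00182/246 = 0.5484.
Step 5 — 3dB bandwidth: Δω = ω₀/Q = 1.352e+05 rad/s; BW = Δω/(2π) = 2.151e+04 Hz.

(a) f₀ = 1.18e+04 Hz  (b) Q = 0.5484  (c) BW = 2.151e+04 Hz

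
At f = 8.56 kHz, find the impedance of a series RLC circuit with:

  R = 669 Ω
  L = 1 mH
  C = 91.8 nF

Step 1 — Angular frequency: ω = 2π·f = 2π·8560 = 5.378e+04 rad/s.
Step 2 — Component impedances:
  R: Z = R = 669 Ω
  L: Z = jωL = j·5.378e+04·0.001 = 0 + j53.78 Ω
  C: Z = 1/(jωC) = -j/(ω·C) = 0 - j202.5 Ω
Step 3 — Series combination: Z_total = R + L + C = 669 - j148.8 Ω = 685.3∠-12.5° Ω.

Z = 669 - j148.8 Ω = 685.3∠-12.5° Ω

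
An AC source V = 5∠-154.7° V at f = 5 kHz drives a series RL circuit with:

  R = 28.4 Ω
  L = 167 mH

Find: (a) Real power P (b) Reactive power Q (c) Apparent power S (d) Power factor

Step 1 — Angular frequency: ω = 2π·f = 2π·5000 = 3.142e+04 rad/s.
Step 2 — Component impedances:
  R: Z = R = 28.4 Ω
  L: Z = jωL = j·3.142e+04·0.167 = 0 + j5246 Ω
Step 3 — Series combination: Z_total = R + L = 28.4 + j5246 Ω = 5247∠89.7° Ω.
Step 4 — Source phasor: V = 5∠-154.7° V = -4.52 - j2.137 V.
Step 5 — Current: I = V / Z = -0.0004119 + j0.0008594 A = 0.000953∠115.6° A.
Step 6 — Complex power: S = V·I* = 2.579e-05 + j0.004765 VA.
Step 7 — Real power: P = Re(S) = 2.579e-05 W.
Step 8 — Reactive power: Q = Im(S) = 0.004765 VAR.
Step 9 — Apparent power: |S| = 0.004765 VA.
Step 10 — Power factor: PF = P/|S| = 0.005413 (lagging).

(a) P = 2.579e-05 W  (b) Q = 0.004765 VAR  (c) S = 0.004765 VA  (d) PF = 0.005413 (lagging)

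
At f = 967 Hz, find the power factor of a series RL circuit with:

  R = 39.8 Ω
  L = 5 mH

Step 1 — Angular frequency: ω = 2π·f = 2π·967 = 6076 rad/s.
Step 2 — Component impedances:
  R: Z = R = 39.8 Ω
  L: Z = jωL = j·6076·0.005 = 0 + j30.38 Ω
Step 3 — Series combination: Z_total = R + L = 39.8 + j30.38 Ω = 50.07∠37.4° Ω.
Step 4 — Power factor: PF = cos(φ) = Re(Z)/|Z| = 39.8/50.07 = 0.7949.
Step 5 — Type: Im(Z) = 30.38 ⇒ lagging (phase φ = 37.4°).

PF = 0.7949 (lagging, φ = 37.4°)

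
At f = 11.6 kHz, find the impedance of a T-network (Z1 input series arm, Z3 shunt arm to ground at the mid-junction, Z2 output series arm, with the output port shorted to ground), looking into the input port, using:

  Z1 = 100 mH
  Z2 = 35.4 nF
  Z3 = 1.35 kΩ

Step 1 — Angular frequency: ω = 2π·f = 2π·1.16e+04 = 7.288e+04 rad/s.
Step 2 — Component impedances:
  Z1: Z = jωL = j·7.288e+04·0.1 = 0 + j7288 Ω
  Z2: Z = 1/(jωC) = -j/(ω·C) = 0 - j387.6 Ω
  Z3: Z = R = 1350 Ω
Step 3 — With the output port shorted to ground, the output series arm Z2 runs from the junction to ground; the shunt arm Z3 also runs from the junction to ground. They appear in parallel: Z3 || Z2 = 102.8 - j358.1 Ω.
Step 4 — Series with input arm Z1: Z_in = Z1 + (Z3 || Z2) = 102.8 + j6930 Ω = 6931∠89.2° Ω.

Z = 102.8 + j6930 Ω = 6931∠89.2° Ω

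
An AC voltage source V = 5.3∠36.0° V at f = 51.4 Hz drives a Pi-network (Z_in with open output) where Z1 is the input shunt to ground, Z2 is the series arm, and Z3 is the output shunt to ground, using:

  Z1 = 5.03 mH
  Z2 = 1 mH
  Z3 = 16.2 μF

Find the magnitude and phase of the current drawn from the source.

Step 1 — Angular frequency: ω = 2π·f = 2π·51.4 = 323 rad/s.
Step 2 — Component impedances:
  Z1: Z = jωL = j·323·0.00503 = 0 + j1.624 Ω
  Z2: Z = jωL = j·323·0.001 = 0 + j0.323 Ω
  Z3: Z = 1/(jωC) = -j/(ω·C) = 0 - j191.1 Ω
Step 3 — With open output, the series arm Z2 and the output shunt Z3 appear in series to ground: Z2 + Z3 = 0 - j190.8 Ω.
Step 4 — Parallel with input shunt Z1: Z_in = Z1 || (Z2 + Z3) = 0 + j1.638 Ω = 1.638∠90.0° Ω.
Step 5 — Source phasor: V = 5.3∠36.0° V = 4.288 + j3.115 V.
Step 6 — Ohm's law: I = V / Z_total = (4.288 + j3.115) / (0 + j1.638) = 1.901 - j2.617 A.
Step 7 — Convert to polar: |I| = 3.235 A, ∠I = -54.0°.

I = 3.235∠-54.0° A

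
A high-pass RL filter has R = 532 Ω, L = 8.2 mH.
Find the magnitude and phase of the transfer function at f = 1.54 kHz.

Step 1 — Angular frequency: ω = 2π·1540 = 9676 rad/s.
Step 2 — Transfer function: H(jω) = jωL/(R + jωL).
Step 3 — Numerator jωL = j·79.34; denominator R + jωL = 532 + j79.34.
Step 4 — H = 0.02176 + j0.1459.
Step 5 — Magnitude: |H| = 0.1475 (-16.6 dB); phase: φ = 81.5°.

|H| = 0.1475 (-16.6 dB), φ = 81.5°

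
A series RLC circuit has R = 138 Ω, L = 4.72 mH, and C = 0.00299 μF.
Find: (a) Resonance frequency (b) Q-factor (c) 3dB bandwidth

Step 1 — Resonance: ω₀ = 1/√(LC) = 1/√(0.00472·2.99e-09) = 2.662e+05 rad/s.
Step 2 — f₀ = ω₀/(2π) = 4.237e+04 Hz.
Step 3 — Series Q: Q = ω₀L/R = 2.662e+05·0.00472/138 = 9.105.
Step 4 — Bandwidth: Δω = ω₀/Q = 2.924e+04 rad/s; BW = Δω/(2π) = 4653 Hz.

(a) f₀ = 4.237e+04 Hz  (b) Q = 9.105  (c) BW = 4653 Hz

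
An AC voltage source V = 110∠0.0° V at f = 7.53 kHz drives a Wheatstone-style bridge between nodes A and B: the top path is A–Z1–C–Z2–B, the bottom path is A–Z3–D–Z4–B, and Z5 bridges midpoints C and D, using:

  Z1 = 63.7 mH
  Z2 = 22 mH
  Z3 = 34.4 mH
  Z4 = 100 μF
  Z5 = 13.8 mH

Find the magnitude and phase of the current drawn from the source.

Step 1 — Angular frequency: ω = 2π·f = 2π·7530 = 4.731e+04 rad/s.
Step 2 — Component impedances:
  Z1: Z = jωL = j·4.731e+04·0.0637 = 0 + j3014 Ω
  Z2: Z = jωL = j·4.731e+04·0.022 = 0 + j1041 Ω
  Z3: Z = jωL = j·4.731e+04·0.0344 = 0 + j1628 Ω
  Z4: Z = 1/(jωC) = -j/(ω·C) = 0 - j0.2114 Ω
  Z5: Z = jωL = j·4.731e+04·0.0138 = 0 + j652.9 Ω
Step 3 — Bridge requires nodal analysis (the Z5 bridge couples midpoints C and D, so the two paths cannot be reduced to a simple series/parallel combination). Setting node B to ground and injecting 1 A at node A, the 3-node admittance system at A, C, D solves to V_A = Z_AB = 0 + j1102 Ω = 1102∠90.0° Ω.
Step 4 — Source phasor: V = 110∠0.0° V = 110 V.
Step 5 — Ohm's law: I = V / Z_total = (110) / (0 + j1102) = 0 - j0.09981 A.
Step 6 — Convert to polar: |I| = 0.09981 A, ∠I = -90.0°.

I = 0.09981∠-90.0° A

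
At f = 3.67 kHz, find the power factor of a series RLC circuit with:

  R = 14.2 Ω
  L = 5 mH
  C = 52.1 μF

Step 1 — Angular frequency: ω = 2π·f = 2π·3670 = 2.306e+04 rad/s.
Step 2 — Component impedances:
  R: Z = R = 14.2 Ω
  L: Z = jωL = j·2.306e+04·0.005 = 0 + j115.3 Ω
  C: Z = 1/(jωC) = -j/(ω·C) = 0 - j0.8324 Ω
Step 3 — Series combination: Z_total = R + L + C = 14.2 + j114.5 Ω = 115.3∠82.9° Ω.
Step 4 — Power factor: PF = cos(φ) = Re(Z)/|Z| = 14.2/115.34 = 0.1231.
Step 5 — Type: Im(Z) = 114.5 ⇒ lagging (phase φ = 82.9°).

PF = 0.1231 (lagging, φ = 82.9°)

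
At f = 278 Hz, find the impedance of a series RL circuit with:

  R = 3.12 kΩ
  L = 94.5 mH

Step 1 — Angular frequency: ω = 2π·f = 2π·278 = 1747 rad/s.
Step 2 — Component impedances:
  R: Z = R = 3120 Ω
  L: Z = jωL = j·1747·0.0945 = 0 + j165.1 Ω
Step 3 — Series combination: Z_total = R + L = 3120 + j165.1 Ω = 3124∠3.0° Ω.

Z = 3120 + j165.1 Ω = 3124∠3.0° Ω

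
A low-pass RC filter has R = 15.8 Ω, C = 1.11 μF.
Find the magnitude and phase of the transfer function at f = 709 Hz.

Step 1 — Angular frequency: ω = 2π·709 = 4455 rad/s.
Step 2 — Transfer function: H(jω) = 1/(1 + jωRC).
Step 3 — Denominator: 1 + jωRC = 1 + j·4455·15.8·1.11e-06 = 1 + j0.07813.
Step 4 — H = 0.9939 - j0.07765.
Step 5 — Magnitude: |H| = 0.997 (-0.0 dB); phase: φ = -4.5°.

|H| = 0.997 (-0.0 dB), φ = -4.5°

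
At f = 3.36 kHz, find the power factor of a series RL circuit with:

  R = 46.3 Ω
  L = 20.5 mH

Step 1 — Angular frequency: ω = 2π·f = 2π·3360 = 2.111e+04 rad/s.
Step 2 — Component impedances:
  R: Z = R = 46.3 Ω
  L: Z = jωL = j·2.111e+04·0.0205 = 0 + j432.8 Ω
Step 3 — Series combination: Z_total = R + L = 46.3 + j432.8 Ω = 435.3∠83.9° Ω.
Step 4 — Power factor: PF = cos(φ) = Re(Z)/|Z| = 46.3/435.3 = 0.1064.
Step 5 — Type: Im(Z) = 432.8 ⇒ lagging (phase φ = 83.9°).

PF = 0.1064 (lagging, φ = 83.9°)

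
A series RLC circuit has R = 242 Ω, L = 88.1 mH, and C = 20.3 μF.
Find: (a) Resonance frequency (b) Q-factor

Step 1 — Resonance condition Im(Z)=0 gives ω₀ = 1/√(LC).
Step 2 — ω₀ = 1/√(0.0881·2.03e-05) = 747.8 rad/s.
Step 3 — f₀ = ω₀/(2π) = 119 Hz.
Step 4 — Series Q: Q = ω₀L/R = 747.8·0.0881/242 = 0.2722.

(a) f₀ = 119 Hz  (b) Q = 0.2722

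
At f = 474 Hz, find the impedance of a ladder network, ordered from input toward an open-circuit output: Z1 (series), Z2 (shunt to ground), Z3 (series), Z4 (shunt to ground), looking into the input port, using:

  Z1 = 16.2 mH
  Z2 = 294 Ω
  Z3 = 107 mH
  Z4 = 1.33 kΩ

Step 1 — Angular frequency: ω = 2π·f = 2π·474 = 2978 rad/s.
Step 2 — Component impedances:
  Z1: Z = jωL = j·2978·0.0162 = 0 + j48.25 Ω
  Z2: Z = R = 294 Ω
  Z3: Z = jωL = j·2978·0.107 = 0 + j318.7 Ω
  Z4: Z = R = 1330 Ω
Step 3 — Ladder network (open output): work backward from the far end, alternating series and parallel combinations. Z_in = 242.7 + j58.3 Ω = 249.7∠13.5° Ω.

Z = 242.7 + j58.3 Ω = 249.7∠13.5° Ω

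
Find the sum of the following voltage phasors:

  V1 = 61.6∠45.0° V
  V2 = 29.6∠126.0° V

Step 1 — Convert each phasor to rectangular form:
  V1 = 61.6·(cos(45.0°) + j·sin(45.0°)) = 43.56 + j43.56 V
  V2 = 29.6·(cos(126.0°) + j·sin(126.0°)) = -17.4 + j23.95 V
Step 2 — Sum components: V_total = 26.16 + j67.5 V.
Step 3 — Convert to polar: |V_total| = 72.4 V, ∠V_total = 68.8°.

V_total = 72.4∠68.8° V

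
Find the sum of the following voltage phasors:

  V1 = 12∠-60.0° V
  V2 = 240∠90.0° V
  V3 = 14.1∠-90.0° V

Step 1 — Convert each phasor to rectangular form:
  V1 = 12·(cos(-60.0°) + j·sin(-60.0°)) = 6 - j10.39 V
  V2 = 240·(cos(90.0°) + j·sin(90.0°)) = 0 + j240 V
  V3 = 14.1·(cos(-90.0°) + j·sin(-90.0°)) = 0 - j14.1 V
Step 2 — Sum components: V_total = 6 + j215.5 V.
Step 3 — Convert to polar: |V_total| = 215.6 V, ∠V_total = 88.4°.

V_total = 215.6∠88.4° V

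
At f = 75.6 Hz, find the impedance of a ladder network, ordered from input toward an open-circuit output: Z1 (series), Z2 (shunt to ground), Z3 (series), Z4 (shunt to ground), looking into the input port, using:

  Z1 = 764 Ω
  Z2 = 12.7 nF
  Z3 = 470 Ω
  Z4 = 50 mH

Step 1 — Angular frequency: ω = 2π·f = 2π·75.6 = 475 rad/s.
Step 2 — Component impedances:
  Z1: Z = R = 764 Ω
  Z2: Z = 1/(jωC) = -j/(ω·C) = 0 - j1.658e+05 Ω
  Z3: Z = R = 470 Ω
  Z4: Z = jωL = j·475·0.05 = 0 + j23.75 Ω
Step 3 — Ladder network (open output): work backward from the far end, alternating series and parallel combinations. Z_in = 1234 + j22.42 Ω = 1234∠1.0° Ω.

Z = 1234 + j22.42 Ω = 1234∠1.0° Ω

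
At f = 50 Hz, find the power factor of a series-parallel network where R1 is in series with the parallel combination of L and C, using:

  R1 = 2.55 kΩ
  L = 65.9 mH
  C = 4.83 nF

Step 1 — Angular frequency: ω = 2π·f = 2π·50 = 314.2 rad/s.
Step 2 — Component impedances:
  R1: Z = R = 2550 Ω
  L: Z = jωL = j·314.2·0.0659 = 0 + j20.7 Ω
  C: Z = 1/(jωC) = -j/(ω·C) = 0 - j6.59e+05 Ω
Step 3 — Parallel branch: L || C = 1/(1/L + 1/C) = 0 + j20.7 Ω.
Step 4 — Series with R1: Z_total = R1 + (L || C) = 2550 + j20.7 Ω = 2550∠0.5° Ω.
Step 5 — Power factor: PF = cos(φ) = Re(Z)/|Z| = 2550/2550 = 1.
Step 6 — Type: Im(Z) = 20.7 ⇒ lagging (phase φ = 0.5°).

PF = 1 (lagging, φ = 0.5°)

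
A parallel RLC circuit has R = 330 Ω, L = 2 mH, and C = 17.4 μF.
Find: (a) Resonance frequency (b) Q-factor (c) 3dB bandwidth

Step 1 — Resonance: ω₀ = 1/√(LC) = 1/√(0.002·1.74e-05) = 5361 rad/s.
Step 2 — f₀ = ω₀/(2π) = 853.2 Hz.
Step 3 — Parallel Q: Q = R/(ω₀L) = 330/(5361·0.002) = 30.78.
Step 4 — Bandwidth: Δω = ω₀/Q = 174.2 rad/s; BW = Δω/(2π) = 27.72 Hz.

(a) f₀ = 853.2 Hz  (b) Q = 30.78  (c) BW = 27.72 Hz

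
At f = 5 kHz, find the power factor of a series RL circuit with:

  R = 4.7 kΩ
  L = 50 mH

Step 1 — Angular frequency: ω = 2π·f = 2π·5000 = 3.142e+04 rad/s.
Step 2 — Component impedances:
  R: Z = R = 4700 Ω
  L: Z = jωL = j·3.142e+04·0.05 = 0 + j1571 Ω
Step 3 — Series combination: Z_total = R + L = 4700 + j1571 Ω = 4956∠18.5° Ω.
Step 4 — Power factor: PF = cos(φ) = Re(Z)/|Z| = 4700/4955.5 = 0.9484.
Step 5 — Type: Im(Z) = 1571 ⇒ lagging (phase φ = 18.5°).

PF = 0.9484 (lagging, φ = 18.5°)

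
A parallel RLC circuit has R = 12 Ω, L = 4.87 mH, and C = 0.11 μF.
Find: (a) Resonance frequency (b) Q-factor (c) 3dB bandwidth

Step 1 — Resonance: ω₀ = 1/√(LC) = 1/√(0.00487·1.1e-07) = 4.321e+04 rad/s.
Step 2 — f₀ = ω₀/(2π) = 6876 Hz.
Step 3 — Parallel Q: Q = R/(ω₀L) = 12/(4.321e+04·0.00487) = 0.05703.
Step 4 — Bandwidth: Δω = ω₀/Q = 7.576e+05 rad/s; BW = Δω/(2π) = 1.206e+05 Hz.

(a) f₀ = 6876 Hz  (b) Q = 0.05703  (c) BW = 1.206e+05 Hz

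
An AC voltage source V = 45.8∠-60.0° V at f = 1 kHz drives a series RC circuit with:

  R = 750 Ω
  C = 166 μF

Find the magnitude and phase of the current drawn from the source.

Step 1 — Angular frequency: ω = 2π·f = 2π·1000 = 6283 rad/s.
Step 2 — Component impedances:
  R: Z = R = 750 Ω
  C: Z = 1/(jωC) = -j/(ω·C) = 0 - j0.9588 Ω
Step 3 — Series combination: Z_total = R + C = 750 - j0.9588 Ω = 750∠-0.1° Ω.
Step 4 — Source phasor: V = 45.8∠-60.0° V = 22.9 - j39.66 V.
Step 5 — Ohm's law: I = V / Z_total = (22.9 - j39.66) / (750 - j0.9588) = 0.0306 - j0.05285 A.
Step 6 — Convert to polar: |I| = 0.06107 A, ∠I = -59.9°.

I = 0.06107∠-59.9° A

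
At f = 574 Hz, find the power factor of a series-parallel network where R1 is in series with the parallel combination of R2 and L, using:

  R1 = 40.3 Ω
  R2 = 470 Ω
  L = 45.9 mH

Step 1 — Angular frequency: ω = 2π·f = 2π·574 = 3607 rad/s.
Step 2 — Component impedances:
  R1: Z = R = 40.3 Ω
  R2: Z = R = 470 Ω
  L: Z = jωL = j·3607·0.0459 = 0 + j165.5 Ω
Step 3 — Parallel branch: R2 || L = 1/(1/R2 + 1/L) = 51.87 + j147.3 Ω.
Step 4 — Series with R1: Z_total = R1 + (R2 || L) = 92.17 + j147.3 Ω = 173.7∠58.0° Ω.
Step 5 — Power factor: PF = cos(φ) = Re(Z)/|Z| = 92.171/173.74 = 0.5305.
Step 6 — Type: Im(Z) = 147.3 ⇒ lagging (phase φ = 58.0°).

PF = 0.5305 (lagging, φ = 58.0°)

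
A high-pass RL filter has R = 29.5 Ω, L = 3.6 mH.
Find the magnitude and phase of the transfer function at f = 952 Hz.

Step 1 — Angular frequency: ω = 2π·952 = 5982 rad/s.
Step 2 — Transfer function: H(jω) = jωL/(R + jωL).
Step 3 — Numerator jωL = j·21.53; denominator R + jωL = 29.5 + j21.53.
Step 4 — H = 0.3476 + j0.4762.
Step 5 — Magnitude: |H| = 0.5896 (-4.6 dB); phase: φ = 53.9°.

|H| = 0.5896 (-4.6 dB), φ = 53.9°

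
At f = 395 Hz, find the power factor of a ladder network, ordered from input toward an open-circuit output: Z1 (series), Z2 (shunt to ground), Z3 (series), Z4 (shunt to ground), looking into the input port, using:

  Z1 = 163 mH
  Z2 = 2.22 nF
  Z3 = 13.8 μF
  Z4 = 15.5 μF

Step 1 — Angular frequency: ω = 2π·f = 2π·395 = 2482 rad/s.
Step 2 — Component impedances:
  Z1: Z = jωL = j·2482·0.163 = 0 + j404.5 Ω
  Z2: Z = 1/(jωC) = -j/(ω·C) = 0 - j1.815e+05 Ω
  Z3: Z = 1/(jωC) = -j/(ω·C) = 0 - j29.2 Ω
  Z4: Z = 1/(jωC) = -j/(ω·C) = 0 - j26 Ω
Step 3 — Ladder network (open output): work backward from the far end, alternating series and parallel combinations. Z_in = 0 + j349.4 Ω = 349.4∠90.0° Ω.
Step 4 — Power factor: PF = cos(φ) = Re(Z)/|Z| = 0/349.4 = 0.
Step 5 — Type: Im(Z) = 349.4 ⇒ lagging (phase φ = 90.0°).

PF = 0 (lagging, φ = 90.0°)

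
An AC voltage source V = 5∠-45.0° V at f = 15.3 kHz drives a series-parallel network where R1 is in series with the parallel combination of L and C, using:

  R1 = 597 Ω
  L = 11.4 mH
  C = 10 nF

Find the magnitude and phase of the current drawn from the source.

Step 1 — Angular frequency: ω = 2π·f = 2π·1.53e+04 = 9.613e+04 rad/s.
Step 2 — Component impedances:
  R1: Z = R = 597 Ω
  L: Z = jωL = j·9.613e+04·0.0114 = 0 + j1096 Ω
  C: Z = 1/(jωC) = -j/(ω·C) = 0 - j1040 Ω
Step 3 — Parallel branch: L || C = 1/(1/L + 1/C) = 0 - j2.047e+04 Ω.
Step 4 — Series with R1: Z_total = R1 + (L || C) = 597 - j2.047e+04 Ω = 2.048e+04∠-88.3° Ω.
Step 5 — Source phasor: V = 5∠-45.0° V = 3.536 - j3.536 V.
Step 6 — Ohm's law: I = V / Z_total = (3.536 - j3.536) / (597 - j2.047e+04) = 0.0001776 + j0.0001675 A.
Step 7 — Convert to polar: |I| = 0.0002441 A, ∠I = 43.3°.

I = 0.0002441∠43.3° A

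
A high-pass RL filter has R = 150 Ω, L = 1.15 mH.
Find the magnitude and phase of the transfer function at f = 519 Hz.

Step 1 — Angular frequency: ω = 2π·519 = 3261 rad/s.
Step 2 — Transfer function: H(jω) = jωL/(R + jωL).
Step 3 — Numerator jωL = j·3.75; denominator R + jωL = 150 + j3.75.
Step 4 — H = 0.0006246 + j0.02499.
Step 5 — Magnitude: |H| = 0.02499 (-32.0 dB); phase: φ = 88.6°.

|H| = 0.02499 (-32.0 dB), φ = 88.6°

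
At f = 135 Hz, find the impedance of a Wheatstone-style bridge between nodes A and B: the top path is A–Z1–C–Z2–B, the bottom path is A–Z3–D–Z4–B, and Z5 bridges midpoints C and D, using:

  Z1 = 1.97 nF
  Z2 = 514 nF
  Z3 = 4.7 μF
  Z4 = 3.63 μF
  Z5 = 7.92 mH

Step 1 — Angular frequency: ω = 2π·f = 2π·135 = 848.2 rad/s.
Step 2 — Component impedances:
  Z1: Z = 1/(jωC) = -j/(ω·C) = 0 - j5.984e+05 Ω
  Z2: Z = 1/(jωC) = -j/(ω·C) = 0 - j2294 Ω
  Z3: Z = 1/(jωC) = -j/(ω·C) = 0 - j250.8 Ω
  Z4: Z = 1/(jωC) = -j/(ω·C) = 0 - j324.8 Ω
  Z5: Z = jωL = j·848.2·0.00792 = 0 + j6.718 Ω
Step 3 — Bridge requires nodal analysis (the Z5 bridge couples midpoints C and D, so the two paths cannot be reduced to a simple series/parallel combination). Setting node B to ground and injecting 1 A at node A, the 3-node admittance system at A, C, D solves to V_A = Z_AB = 0 - j535.1 Ω = 535.1∠-90.0° Ω.

Z = 0 - j535.1 Ω = 535.1∠-90.0° Ω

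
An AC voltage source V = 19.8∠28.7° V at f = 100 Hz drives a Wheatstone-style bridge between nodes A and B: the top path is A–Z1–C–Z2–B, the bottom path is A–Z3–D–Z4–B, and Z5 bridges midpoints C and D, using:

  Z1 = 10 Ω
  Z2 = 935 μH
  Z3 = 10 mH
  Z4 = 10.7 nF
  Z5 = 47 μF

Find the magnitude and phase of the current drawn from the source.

Step 1 — Angular frequency: ω = 2π·f = 2π·100 = 628.3 rad/s.
Step 2 — Component impedances:
  Z1: Z = R = 10 Ω
  Z2: Z = jωL = j·628.3·0.000935 = 0 + j0.5875 Ω
  Z3: Z = jωL = j·628.3·0.01 = 0 + j6.283 Ω
  Z4: Z = 1/(jωC) = -j/(ω·C) = 0 - j1.487e+05 Ω
  Z5: Z = 1/(jωC) = -j/(ω·C) = 0 - j33.86 Ω
Step 3 — Bridge requires nodal analysis (the Z5 bridge couples midpoints C and D, so the two paths cannot be reduced to a simple series/parallel combination). Setting node B to ground and injecting 1 A at node A, the 3-node admittance system at A, C, D solves to V_A = Z_AB = 8.838 - j2.618 Ω = 9.217∠-16.5° Ω.
Step 4 — Source phasor: V = 19.8∠28.7° V = 17.37 + j9.508 V.
Step 5 — Ohm's law: I = V / Z_total = (17.37 + j9.508) / (8.838 - j2.618) = 1.514 + j1.524 A.
Step 6 — Convert to polar: |I| = 2.148 A, ∠I = 45.2°.

I = 2.148∠45.2° A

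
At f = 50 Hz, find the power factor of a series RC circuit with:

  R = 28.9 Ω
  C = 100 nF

Step 1 — Angular frequency: ω = 2π·f = 2π·50 = 314.2 rad/s.
Step 2 — Component impedances:
  R: Z = R = 28.9 Ω
  C: Z = 1/(jωC) = -j/(ω·C) = 0 - j3.183e+04 Ω
Step 3 — Series combination: Z_total = R + C = 28.9 - j3.183e+04 Ω = 3.183e+04∠-89.9° Ω.
Step 4 — Power factor: PF = cos(φ) = Re(Z)/|Z| = 28.9/3.183e+04 = 0.0009079.
Step 5 — Type: Im(Z) = -3.183e+04 ⇒ leading (phase φ = -89.9°).

PF = 0.0009079 (leading, φ = -89.9°)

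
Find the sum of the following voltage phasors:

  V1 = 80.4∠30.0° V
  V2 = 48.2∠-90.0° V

Step 1 — Convert each phasor to rectangular form:
  V1 = 80.4·(cos(30.0°) + j·sin(30.0°)) = 69.63 + j40.2 V
  V2 = 48.2·(cos(-90.0°) + j·sin(-90.0°)) = 0 - j48.2 V
Step 2 — Sum components: V_total = 69.63 - j8 V.
Step 3 — Convert to polar: |V_total| = 70.09 V, ∠V_total = -6.6°.

V_total = 70.09∠-6.6° V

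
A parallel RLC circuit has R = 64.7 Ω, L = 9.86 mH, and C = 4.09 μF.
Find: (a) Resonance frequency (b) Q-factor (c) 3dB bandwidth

Step 1 — Resonance: ω₀ = 1/√(LC) = 1/√(0.00986·4.09e-06) = 4980 rad/s.
Step 2 — f₀ = ω₀/(2π) = 792.5 Hz.
Step 3 — Parallel Q: Q = R/(ω₀L) = 64.7/(4980·0.00986) = 1.318.
Step 4 — Bandwidth: Δω = ω₀/Q = 3779 rad/s; BW = Δω/(2π) = 601.4 Hz.

(a) f₀ = 792.5 Hz  (b) Q = 1.318  (c) BW = 601.4 Hz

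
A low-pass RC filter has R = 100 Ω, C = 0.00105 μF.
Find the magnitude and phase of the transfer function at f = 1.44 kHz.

Step 1 — Angular frequency: ω = 2π·1440 = 9048 rad/s.
Step 2 — Transfer function: H(jω) = 1/(1 + jωRC).
Step 3 — Denominator: 1 + jωRC = 1 + j·9048·100·1.05e-09 = 1 + j0.00095.
Step 4 — H = 1 - j0.00095.
Step 5 — Magnitude: |H| = 1 (-0.0 dB); phase: φ = -0.1°.

|H| = 1 (-0.0 dB), φ = -0.1°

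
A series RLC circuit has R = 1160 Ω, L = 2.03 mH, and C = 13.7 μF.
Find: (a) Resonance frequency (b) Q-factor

Step 1 — Resonance condition Im(Z)=0 gives ω₀ = 1/√(LC).
Step 2 — ω₀ = 1/√(0.00203·1.37e-05) = 5996 rad/s.
Step 3 — f₀ = ω₀/(2π) = 954.4 Hz.
Step 4 — Series Q: Q = ω₀L/R = 5996·0.00203/1160 = 0.01049.

(a) f₀ = 954.4 Hz  (b) Q = 0.01049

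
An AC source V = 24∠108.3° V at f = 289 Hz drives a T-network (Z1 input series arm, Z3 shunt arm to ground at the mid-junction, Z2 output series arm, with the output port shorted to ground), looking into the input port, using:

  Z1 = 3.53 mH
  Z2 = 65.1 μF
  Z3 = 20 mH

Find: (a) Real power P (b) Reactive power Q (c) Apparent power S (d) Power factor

Step 1 — Angular frequency: ω = 2π·f = 2π·289 = 1816 rad/s.
Step 2 — Component impedances:
  Z1: Z = jωL = j·1816·0.00353 = 0 + j6.41 Ω
  Z2: Z = 1/(jωC) = -j/(ω·C) = 0 - j8.459 Ω
  Z3: Z = jωL = j·1816·0.02 = 0 + j36.32 Ω
Step 3 — With the output port shorted to ground, the output series arm Z2 runs from the junction to ground; the shunt arm Z3 also runs from the junction to ground. They appear in parallel: Z3 || Z2 = 0 - j11.03 Ω.
Step 4 — Series with input arm Z1: Z_in = Z1 + (Z3 || Z2) = 0 - j4.618 Ω = 4.618∠-90.0° Ω.
Step 5 — Source phasor: V = 24∠108.3° V = -7.536 + j22.79 V.
Step 6 — Current: I = V / Z = -4.934 - j1.632 A = 5.197∠-161.7° A.
Step 7 — Complex power: S = V·I* = 0 - j124.7 VA.
Step 8 — Real power: P = Re(S) = 0 W.
Step 9 — Reactive power: Q = Im(S) = -124.7 VAR.
Step 10 — Apparent power: |S| = 124.7 VA.
Step 11 — Power factor: PF = P/|S| = 0 (leading).

(a) P = 0 W  (b) Q = -124.7 VAR  (c) S = 124.7 VA  (d) PF = 0 (leading)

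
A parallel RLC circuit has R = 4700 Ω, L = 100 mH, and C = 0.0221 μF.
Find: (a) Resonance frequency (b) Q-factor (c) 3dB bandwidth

Step 1 — Resonance: ω₀ = 1/√(LC) = 1/√(0.1·2.21e-08) = 2.127e+04 rad/s.
Step 2 — f₀ = ω₀/(2π) = 3386 Hz.
Step 3 — Parallel Q: Q = R/(ω₀L) = 4700/(2.127e+04·0.1) = 2.209.
Step 4 — Bandwidth: Δω = ω₀/Q = 9627 rad/s; BW = Δω/(2π) = 1532 Hz.

(a) f₀ = 3386 Hz  (b) Q = 2.209  (c) BW = 1532 Hz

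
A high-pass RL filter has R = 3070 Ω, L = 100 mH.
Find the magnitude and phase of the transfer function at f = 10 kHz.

Step 1 — Angular frequency: ω = 2π·1e+04 = 6.283e+04 rad/s.
Step 2 — Transfer function: H(jω) = jωL/(R + jωL).
Step 3 — Numerator jωL = j·6283; denominator R + jωL = 3070 + j6283.
Step 4 — H = 0.8073 + j0.3944.
Step 5 — Magnitude: |H| = 0.8985 (-0.9 dB); phase: φ = 26.0°.

|H| = 0.8985 (-0.9 dB), φ = 26.0°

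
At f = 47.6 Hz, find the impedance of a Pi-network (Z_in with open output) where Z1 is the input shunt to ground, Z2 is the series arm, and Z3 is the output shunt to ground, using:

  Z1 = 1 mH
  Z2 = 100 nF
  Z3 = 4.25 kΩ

Step 1 — Angular frequency: ω = 2π·f = 2π·47.6 = 299.1 rad/s.
Step 2 — Component impedances:
  Z1: Z = jωL = j·299.1·0.001 = 0 + j0.2991 Ω
  Z2: Z = 1/(jωC) = -j/(ω·C) = 0 - j3.344e+04 Ω
  Z3: Z = R = 4250 Ω
Step 3 — With open output, the series arm Z2 and the output shunt Z3 appear in series to ground: Z2 + Z3 = 4250 - j3.344e+04 Ω.
Step 4 — Parallel with input shunt Z1: Z_in = Z1 || (Z2 + Z3) = 3.346e-07 + j0.2991 Ω = 0.2991∠90.0° Ω.

Z = 3.346e-07 + j0.2991 Ω = 0.2991∠90.0° Ω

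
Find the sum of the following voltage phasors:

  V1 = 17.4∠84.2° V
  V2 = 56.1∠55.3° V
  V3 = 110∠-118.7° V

Step 1 — Convert each phasor to rectangular form:
  V1 = 17.4·(cos(84.2°) + j·sin(84.2°)) = 1.758 + j17.31 V
  V2 = 56.1·(cos(55.3°) + j·sin(55.3°)) = 31.94 + j46.12 V
  V3 = 110·(cos(-118.7°) + j·sin(-118.7°)) = -52.82 - j96.49 V
Step 2 — Sum components: V_total = -19.13 - j33.05 V.
Step 3 — Convert to polar: |V_total| = 38.19 V, ∠V_total = -120.1°.

V_total = 38.19∠-120.1° V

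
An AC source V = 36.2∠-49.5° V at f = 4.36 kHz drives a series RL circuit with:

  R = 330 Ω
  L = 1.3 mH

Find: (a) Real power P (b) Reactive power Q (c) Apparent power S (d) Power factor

Step 1 — Angular frequency: ω = 2π·f = 2π·4360 = 2.739e+04 rad/s.
Step 2 — Component impedances:
  R: Z = R = 330 Ω
  L: Z = jωL = j·2.739e+04·0.0013 = 0 + j35.61 Ω
Step 3 — Series combination: Z_total = R + L = 330 + j35.61 Ω = 331.9∠6.2° Ω.
Step 4 — Source phasor: V = 36.2∠-49.5° V = 23.51 - j27.53 V.
Step 5 — Current: I = V / Z = 0.06152 - j0.09005 A = 0.1091∠-55.7° A.
Step 6 — Complex power: S = V·I* = 3.925 + j0.4236 VA.
Step 7 — Real power: P = Re(S) = 3.925 W.
Step 8 — Reactive power: Q = Im(S) = 0.4236 VAR.
Step 9 — Apparent power: |S| = 3.948 VA.
Step 10 — Power factor: PF = P/|S| = 0.9942 (lagging).

(a) P = 3.925 W  (b) Q = 0.4236 VAR  (c) S = 3.948 VA  (d) PF = 0.9942 (lagging)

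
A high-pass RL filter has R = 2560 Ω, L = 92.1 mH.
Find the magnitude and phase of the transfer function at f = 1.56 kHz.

Step 1 — Angular frequency: ω = 2π·1560 = 9802 rad/s.
Step 2 — Transfer function: H(jω) = jωL/(R + jωL).
Step 3 — Numerator jωL = j·902.7; denominator R + jωL = 2560 + j902.7.
Step 4 — H = 0.1106 + j0.3136.
Step 5 — Magnitude: |H| = 0.3326 (-9.6 dB); phase: φ = 70.6°.

|H| = 0.3326 (-9.6 dB), φ = 70.6°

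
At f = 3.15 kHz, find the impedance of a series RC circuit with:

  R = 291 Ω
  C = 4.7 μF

Step 1 — Angular frequency: ω = 2π·f = 2π·3150 = 1.979e+04 rad/s.
Step 2 — Component impedances:
  R: Z = R = 291 Ω
  C: Z = 1/(jωC) = -j/(ω·C) = 0 - j10.75 Ω
Step 3 — Series combination: Z_total = R + C = 291 - j10.75 Ω = 291.2∠-2.1° Ω.

Z = 291 - j10.75 Ω = 291.2∠-2.1° Ω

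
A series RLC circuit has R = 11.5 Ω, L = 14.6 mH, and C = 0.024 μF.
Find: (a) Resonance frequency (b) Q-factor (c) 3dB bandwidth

Step 1 — Resonance condition Im(Z)=0 gives ω₀ = 1/√(LC).
Step 2 — ω₀ = 1/√(0.0146·2.4e-08) = 5.342e+04 rad/s.
Step 3 — f₀ = ω₀/(2π) = 8502 Hz.
Step 4 — Series Q: Q = ω₀L/R = 5.342e+04·0.0146/11.5 = 67.82.
Step 5 — 3dB bandwidth: Δω = ω₀/Q = 787.7 rad/s; BW = Δω/(2π) = 125.4 Hz.

(a) f₀ = 8502 Hz  (b) Q = 67.82  (c) BW = 125.4 Hz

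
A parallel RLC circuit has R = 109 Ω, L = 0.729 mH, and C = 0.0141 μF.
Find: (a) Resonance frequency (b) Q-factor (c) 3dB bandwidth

Step 1 — Resonance: ω₀ = 1/√(LC) = 1/√(0.000729·1.41e-08) = 3.119e+05 rad/s.
Step 2 — f₀ = ω₀/(2π) = 4.964e+04 Hz.
Step 3 — Parallel Q: Q = R/(ω₀L) = 109/(3.119e+05·0.000729) = 0.4794.
Step 4 — Bandwidth: Δω = ω₀/Q = 6.507e+05 rad/s; BW = Δω/(2π) = 1.036e+05 Hz.

(a) f₀ = 4.964e+04 Hz  (b) Q = 0.4794  (c) BW = 1.036e+05 Hz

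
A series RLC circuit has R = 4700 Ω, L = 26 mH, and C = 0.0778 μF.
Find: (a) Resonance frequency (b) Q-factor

Step 1 — Resonance condition Im(Z)=0 gives ω₀ = 1/√(LC).
Step 2 — ω₀ = 1/√(0.026·7.78e-08) = 2.223e+04 rad/s.
Step 3 — f₀ = ω₀/(2π) = 3539 Hz.
Step 4 — Series Q: Q = ω₀L/R = 2.223e+04·0.026/4700 = 0.123.

(a) f₀ = 3539 Hz  (b) Q = 0.123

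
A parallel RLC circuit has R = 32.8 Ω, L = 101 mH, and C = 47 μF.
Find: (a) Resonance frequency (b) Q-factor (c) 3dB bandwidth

Step 1 — Resonance: ω₀ = 1/√(LC) = 1/√(0.101·4.7e-05) = 459 rad/s.
Step 2 — f₀ = ω₀/(2π) = 73.05 Hz.
Step 3 — Parallel Q: Q = R/(ω₀L) = 32.8/(459·0.101) = 0.7076.
Step 4 — Bandwidth: Δω = ω₀/Q = 648.7 rad/s; BW = Δω/(2π) = 103.2 Hz.

(a) f₀ = 73.05 Hz  (b) Q = 0.7076  (c) BW = 103.2 Hz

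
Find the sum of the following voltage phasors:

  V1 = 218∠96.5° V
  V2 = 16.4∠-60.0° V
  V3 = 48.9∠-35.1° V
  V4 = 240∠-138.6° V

Step 1 — Convert each phasor to rectangular form:
  V1 = 218·(cos(96.5°) + j·sin(96.5°)) = -24.68 + j216.6 V
  V2 = 16.4·(cos(-60.0°) + j·sin(-60.0°)) = 8.2 - j14.2 V
  V3 = 48.9·(cos(-35.1°) + j·sin(-35.1°)) = 40.01 - j28.12 V
  V4 = 240·(cos(-138.6°) + j·sin(-138.6°)) = -180 - j158.7 V
Step 2 — Sum components: V_total = -156.5 + j15.56 V.
Step 3 — Convert to polar: |V_total| = 157.3 V, ∠V_total = 174.3°.

V_total = 157.3∠174.3° V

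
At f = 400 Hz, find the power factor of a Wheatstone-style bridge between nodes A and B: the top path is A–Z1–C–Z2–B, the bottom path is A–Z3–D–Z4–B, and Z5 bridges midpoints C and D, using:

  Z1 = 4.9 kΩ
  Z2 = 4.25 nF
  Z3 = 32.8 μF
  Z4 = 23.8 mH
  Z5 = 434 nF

Step 1 — Angular frequency: ω = 2π·f = 2π·400 = 2513 rad/s.
Step 2 — Component impedances:
  Z1: Z = R = 4900 Ω
  Z2: Z = 1/(jωC) = -j/(ω·C) = 0 - j9.362e+04 Ω
  Z3: Z = 1/(jωC) = -j/(ω·C) = 0 - j12.13 Ω
  Z4: Z = jωL = j·2513·0.0238 = 0 + j59.82 Ω
  Z5: Z = 1/(jωC) = -j/(ω·C) = 0 - j916.8 Ω
Step 3 — Bridge requires nodal analysis (the Z5 bridge couples midpoints C and D, so the two paths cannot be reduced to a simple series/parallel combination). Setting node B to ground and injecting 1 A at node A, the 3-node admittance system at A, C, D solves to V_A = Z_AB = 0.0263 + j47.73 Ω = 47.73∠90.0° Ω.
Step 4 — Power factor: PF = cos(φ) = Re(Z)/|Z| = 0.0263/47.73 = 0.000551.
Step 5 — Type: Im(Z) = 47.73 ⇒ lagging (phase φ = 90.0°).

PF = 0.000551 (lagging, φ = 90.0°)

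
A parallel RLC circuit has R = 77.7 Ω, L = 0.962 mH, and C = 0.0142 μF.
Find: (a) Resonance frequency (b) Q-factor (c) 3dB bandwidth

Step 1 — Resonance: ω₀ = 1/√(LC) = 1/√(0.000962·1.42e-08) = 2.706e+05 rad/s.
Step 2 — f₀ = ω₀/(2π) = 4.306e+04 Hz.
Step 3 — Parallel Q: Q = R/(ω₀L) = 77.7/(2.706e+05·0.000962) = 0.2985.
Step 4 — Bandwidth: Δω = ω₀/Q = 9.063e+05 rad/s; BW = Δω/(2π) = 1.442e+05 Hz.

(a) f₀ = 4.306e+04 Hz  (b) Q = 0.2985  (c) BW = 1.442e+05 Hz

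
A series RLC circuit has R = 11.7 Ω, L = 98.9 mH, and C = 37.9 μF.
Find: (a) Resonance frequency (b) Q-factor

Step 1 — Resonance condition Im(Z)=0 gives ω₀ = 1/√(LC).
Step 2 — ω₀ = 1/√(0.0989·3.79e-05) = 516.5 rad/s.
Step 3 — f₀ = ω₀/(2π) = 82.21 Hz.
Step 4 — Series Q: Q = ω₀L/R = 516.5·0.0989/11.7 = 4.366.

(a) f₀ = 82.21 Hz  (b) Q = 4.366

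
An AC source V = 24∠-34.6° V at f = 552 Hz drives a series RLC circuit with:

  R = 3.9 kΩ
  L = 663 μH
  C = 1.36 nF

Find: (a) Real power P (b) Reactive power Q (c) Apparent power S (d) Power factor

Step 1 — Angular frequency: ω = 2π·f = 2π·552 = 3468 rad/s.
Step 2 — Component impedances:
  R: Z = R = 3900 Ω
  L: Z = jωL = j·3468·0.000663 = 0 + j2.299 Ω
  C: Z = 1/(jωC) = -j/(ω·C) = 0 - j2.12e+05 Ω
Step 3 — Series combination: Z_total = R + L + C = 3900 - j2.12e+05 Ω = 2.12e+05∠-88.9° Ω.
Step 4 — Source phasor: V = 24∠-34.6° V = 19.76 - j13.63 V.
Step 5 — Current: I = V / Z = 6.598e-05 + j9.197e-05 A = 0.0001132∠54.3° A.
Step 6 — Complex power: S = V·I* = 4.996e-05 - j0.002716 VA.
Step 7 — Real power: P = Re(S) = 4.996e-05 W.
Step 8 — Reactive power: Q = Im(S) = -0.002716 VAR.
Step 9 — Apparent power: |S| = 0.002717 VA.
Step 10 — Power factor: PF = P/|S| = 0.01839 (leading).

(a) P = 4.996e-05 W  (b) Q = -0.002716 VAR  (c) S = 0.002717 VA  (d) PF = 0.01839 (leading)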